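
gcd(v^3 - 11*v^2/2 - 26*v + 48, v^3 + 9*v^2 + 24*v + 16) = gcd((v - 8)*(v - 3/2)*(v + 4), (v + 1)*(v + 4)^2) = v + 4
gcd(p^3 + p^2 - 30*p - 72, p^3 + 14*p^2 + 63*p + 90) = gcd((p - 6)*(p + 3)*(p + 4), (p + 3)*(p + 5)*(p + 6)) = p + 3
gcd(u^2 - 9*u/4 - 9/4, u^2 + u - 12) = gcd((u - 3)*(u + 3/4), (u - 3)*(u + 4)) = u - 3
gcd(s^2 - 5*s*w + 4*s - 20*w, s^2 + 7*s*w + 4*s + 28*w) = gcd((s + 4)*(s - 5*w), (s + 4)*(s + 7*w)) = s + 4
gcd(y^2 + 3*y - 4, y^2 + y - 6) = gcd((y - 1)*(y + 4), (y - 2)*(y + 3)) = 1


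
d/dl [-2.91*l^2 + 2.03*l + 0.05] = 2.03 - 5.82*l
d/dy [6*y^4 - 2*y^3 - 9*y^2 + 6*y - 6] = 24*y^3 - 6*y^2 - 18*y + 6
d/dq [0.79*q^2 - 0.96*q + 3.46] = 1.58*q - 0.96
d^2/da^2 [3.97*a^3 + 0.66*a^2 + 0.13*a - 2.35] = 23.82*a + 1.32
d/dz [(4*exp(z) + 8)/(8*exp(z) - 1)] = -68*exp(z)/(8*exp(z) - 1)^2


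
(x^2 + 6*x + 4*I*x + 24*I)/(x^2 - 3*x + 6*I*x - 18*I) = (x^2 + x*(6 + 4*I) + 24*I)/(x^2 + x*(-3 + 6*I) - 18*I)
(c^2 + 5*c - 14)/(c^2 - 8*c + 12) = (c + 7)/(c - 6)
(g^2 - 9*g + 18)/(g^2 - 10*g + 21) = (g - 6)/(g - 7)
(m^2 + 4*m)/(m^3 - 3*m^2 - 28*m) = 1/(m - 7)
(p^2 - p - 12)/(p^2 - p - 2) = (-p^2 + p + 12)/(-p^2 + p + 2)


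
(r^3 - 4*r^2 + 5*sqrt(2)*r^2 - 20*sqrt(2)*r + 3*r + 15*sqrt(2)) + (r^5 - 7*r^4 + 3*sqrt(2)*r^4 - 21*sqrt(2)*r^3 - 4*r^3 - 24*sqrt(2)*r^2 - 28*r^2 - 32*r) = r^5 - 7*r^4 + 3*sqrt(2)*r^4 - 21*sqrt(2)*r^3 - 3*r^3 - 32*r^2 - 19*sqrt(2)*r^2 - 29*r - 20*sqrt(2)*r + 15*sqrt(2)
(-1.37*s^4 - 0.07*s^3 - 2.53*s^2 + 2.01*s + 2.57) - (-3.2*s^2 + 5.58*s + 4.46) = -1.37*s^4 - 0.07*s^3 + 0.67*s^2 - 3.57*s - 1.89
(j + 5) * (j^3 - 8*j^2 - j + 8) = j^4 - 3*j^3 - 41*j^2 + 3*j + 40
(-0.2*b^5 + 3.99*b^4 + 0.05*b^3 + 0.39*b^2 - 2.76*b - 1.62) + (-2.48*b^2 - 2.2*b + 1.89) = -0.2*b^5 + 3.99*b^4 + 0.05*b^3 - 2.09*b^2 - 4.96*b + 0.27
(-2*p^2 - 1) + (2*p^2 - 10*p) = -10*p - 1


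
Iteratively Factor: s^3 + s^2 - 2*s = (s + 2)*(s^2 - s) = (s - 1)*(s + 2)*(s)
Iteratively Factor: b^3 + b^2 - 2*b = (b)*(b^2 + b - 2) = b*(b - 1)*(b + 2)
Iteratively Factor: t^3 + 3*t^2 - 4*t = (t)*(t^2 + 3*t - 4) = t*(t - 1)*(t + 4)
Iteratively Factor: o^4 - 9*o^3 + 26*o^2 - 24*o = (o - 3)*(o^3 - 6*o^2 + 8*o) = (o - 4)*(o - 3)*(o^2 - 2*o) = (o - 4)*(o - 3)*(o - 2)*(o)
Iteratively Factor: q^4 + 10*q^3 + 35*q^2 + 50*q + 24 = (q + 1)*(q^3 + 9*q^2 + 26*q + 24) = (q + 1)*(q + 2)*(q^2 + 7*q + 12) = (q + 1)*(q + 2)*(q + 3)*(q + 4)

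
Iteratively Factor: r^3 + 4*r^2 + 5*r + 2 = (r + 1)*(r^2 + 3*r + 2) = (r + 1)*(r + 2)*(r + 1)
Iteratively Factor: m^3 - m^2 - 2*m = (m)*(m^2 - m - 2) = m*(m + 1)*(m - 2)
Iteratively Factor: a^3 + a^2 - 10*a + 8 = (a + 4)*(a^2 - 3*a + 2) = (a - 2)*(a + 4)*(a - 1)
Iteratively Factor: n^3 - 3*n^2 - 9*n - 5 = (n + 1)*(n^2 - 4*n - 5) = (n - 5)*(n + 1)*(n + 1)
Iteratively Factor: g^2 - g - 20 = (g + 4)*(g - 5)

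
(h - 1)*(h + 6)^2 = h^3 + 11*h^2 + 24*h - 36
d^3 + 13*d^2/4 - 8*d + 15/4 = (d - 1)*(d - 3/4)*(d + 5)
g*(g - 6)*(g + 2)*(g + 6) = g^4 + 2*g^3 - 36*g^2 - 72*g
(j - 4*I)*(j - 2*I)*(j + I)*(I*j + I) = I*j^4 + 5*j^3 + I*j^3 + 5*j^2 - 2*I*j^2 + 8*j - 2*I*j + 8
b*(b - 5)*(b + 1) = b^3 - 4*b^2 - 5*b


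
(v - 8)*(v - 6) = v^2 - 14*v + 48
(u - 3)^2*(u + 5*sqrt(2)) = u^3 - 6*u^2 + 5*sqrt(2)*u^2 - 30*sqrt(2)*u + 9*u + 45*sqrt(2)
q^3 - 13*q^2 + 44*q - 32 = (q - 8)*(q - 4)*(q - 1)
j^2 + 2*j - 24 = (j - 4)*(j + 6)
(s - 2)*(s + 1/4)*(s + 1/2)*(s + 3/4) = s^4 - s^3/2 - 37*s^2/16 - 41*s/32 - 3/16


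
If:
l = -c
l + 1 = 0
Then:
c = 1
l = -1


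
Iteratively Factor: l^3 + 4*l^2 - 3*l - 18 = (l - 2)*(l^2 + 6*l + 9) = (l - 2)*(l + 3)*(l + 3)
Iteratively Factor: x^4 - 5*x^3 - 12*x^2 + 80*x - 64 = (x - 4)*(x^3 - x^2 - 16*x + 16) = (x - 4)*(x - 1)*(x^2 - 16) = (x - 4)*(x - 1)*(x + 4)*(x - 4)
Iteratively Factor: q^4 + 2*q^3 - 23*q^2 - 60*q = (q)*(q^3 + 2*q^2 - 23*q - 60) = q*(q + 4)*(q^2 - 2*q - 15) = q*(q - 5)*(q + 4)*(q + 3)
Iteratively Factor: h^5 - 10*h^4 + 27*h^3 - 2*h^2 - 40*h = (h - 4)*(h^4 - 6*h^3 + 3*h^2 + 10*h) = (h - 4)*(h - 2)*(h^3 - 4*h^2 - 5*h) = (h - 5)*(h - 4)*(h - 2)*(h^2 + h) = h*(h - 5)*(h - 4)*(h - 2)*(h + 1)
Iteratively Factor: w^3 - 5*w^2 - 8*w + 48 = (w - 4)*(w^2 - w - 12) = (w - 4)^2*(w + 3)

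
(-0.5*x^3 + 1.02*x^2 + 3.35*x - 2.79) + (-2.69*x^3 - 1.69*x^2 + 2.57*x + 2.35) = -3.19*x^3 - 0.67*x^2 + 5.92*x - 0.44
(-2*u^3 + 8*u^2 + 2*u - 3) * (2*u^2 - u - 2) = -4*u^5 + 18*u^4 - 24*u^2 - u + 6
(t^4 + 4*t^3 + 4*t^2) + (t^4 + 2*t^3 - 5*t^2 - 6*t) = 2*t^4 + 6*t^3 - t^2 - 6*t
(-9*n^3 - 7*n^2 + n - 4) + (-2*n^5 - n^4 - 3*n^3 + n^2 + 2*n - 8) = -2*n^5 - n^4 - 12*n^3 - 6*n^2 + 3*n - 12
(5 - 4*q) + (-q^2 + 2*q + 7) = -q^2 - 2*q + 12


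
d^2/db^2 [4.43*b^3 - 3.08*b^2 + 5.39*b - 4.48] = 26.58*b - 6.16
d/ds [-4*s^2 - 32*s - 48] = -8*s - 32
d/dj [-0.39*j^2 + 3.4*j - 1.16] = 3.4 - 0.78*j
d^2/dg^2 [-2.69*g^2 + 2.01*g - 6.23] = -5.38000000000000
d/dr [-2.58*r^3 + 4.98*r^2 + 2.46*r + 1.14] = -7.74*r^2 + 9.96*r + 2.46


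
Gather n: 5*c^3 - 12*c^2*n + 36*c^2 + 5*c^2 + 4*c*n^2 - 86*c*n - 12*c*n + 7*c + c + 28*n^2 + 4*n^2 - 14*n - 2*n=5*c^3 + 41*c^2 + 8*c + n^2*(4*c + 32) + n*(-12*c^2 - 98*c - 16)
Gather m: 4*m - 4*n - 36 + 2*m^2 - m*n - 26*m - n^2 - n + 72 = 2*m^2 + m*(-n - 22) - n^2 - 5*n + 36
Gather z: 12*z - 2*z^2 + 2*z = -2*z^2 + 14*z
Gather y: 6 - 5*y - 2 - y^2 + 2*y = -y^2 - 3*y + 4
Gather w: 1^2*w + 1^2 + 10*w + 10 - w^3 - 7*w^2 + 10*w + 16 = -w^3 - 7*w^2 + 21*w + 27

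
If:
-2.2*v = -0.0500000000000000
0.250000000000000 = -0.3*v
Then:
No Solution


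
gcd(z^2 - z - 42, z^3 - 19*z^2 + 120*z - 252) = z - 7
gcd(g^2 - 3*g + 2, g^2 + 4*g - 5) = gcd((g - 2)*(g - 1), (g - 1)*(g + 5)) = g - 1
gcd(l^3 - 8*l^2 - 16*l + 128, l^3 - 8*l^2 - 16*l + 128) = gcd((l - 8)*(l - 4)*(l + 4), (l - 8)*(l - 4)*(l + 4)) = l^3 - 8*l^2 - 16*l + 128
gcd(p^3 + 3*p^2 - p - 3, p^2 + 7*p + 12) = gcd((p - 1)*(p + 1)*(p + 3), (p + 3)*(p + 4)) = p + 3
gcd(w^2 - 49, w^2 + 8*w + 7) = w + 7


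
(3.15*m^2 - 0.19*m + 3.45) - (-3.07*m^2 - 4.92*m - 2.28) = 6.22*m^2 + 4.73*m + 5.73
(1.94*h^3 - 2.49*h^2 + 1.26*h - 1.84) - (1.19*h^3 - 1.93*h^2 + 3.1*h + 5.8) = 0.75*h^3 - 0.56*h^2 - 1.84*h - 7.64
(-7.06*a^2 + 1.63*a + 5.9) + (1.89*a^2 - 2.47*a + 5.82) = -5.17*a^2 - 0.84*a + 11.72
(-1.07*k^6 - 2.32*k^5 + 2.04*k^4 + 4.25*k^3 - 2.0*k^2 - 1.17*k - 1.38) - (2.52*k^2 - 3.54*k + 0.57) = -1.07*k^6 - 2.32*k^5 + 2.04*k^4 + 4.25*k^3 - 4.52*k^2 + 2.37*k - 1.95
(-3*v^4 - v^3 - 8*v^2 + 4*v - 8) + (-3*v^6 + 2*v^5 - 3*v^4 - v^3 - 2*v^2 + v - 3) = -3*v^6 + 2*v^5 - 6*v^4 - 2*v^3 - 10*v^2 + 5*v - 11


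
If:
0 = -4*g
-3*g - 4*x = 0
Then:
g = 0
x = 0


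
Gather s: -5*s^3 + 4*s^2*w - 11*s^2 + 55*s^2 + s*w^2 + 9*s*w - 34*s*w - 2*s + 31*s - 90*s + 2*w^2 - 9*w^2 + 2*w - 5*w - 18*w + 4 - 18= -5*s^3 + s^2*(4*w + 44) + s*(w^2 - 25*w - 61) - 7*w^2 - 21*w - 14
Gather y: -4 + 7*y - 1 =7*y - 5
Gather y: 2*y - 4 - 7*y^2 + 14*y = -7*y^2 + 16*y - 4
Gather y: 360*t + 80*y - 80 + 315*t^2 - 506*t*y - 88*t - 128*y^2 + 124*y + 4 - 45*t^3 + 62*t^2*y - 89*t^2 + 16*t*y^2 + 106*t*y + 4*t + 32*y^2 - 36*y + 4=-45*t^3 + 226*t^2 + 276*t + y^2*(16*t - 96) + y*(62*t^2 - 400*t + 168) - 72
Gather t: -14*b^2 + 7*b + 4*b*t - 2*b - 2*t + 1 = -14*b^2 + 5*b + t*(4*b - 2) + 1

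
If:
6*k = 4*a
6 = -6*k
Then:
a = -3/2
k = -1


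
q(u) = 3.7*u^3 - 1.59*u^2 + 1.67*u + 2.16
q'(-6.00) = 420.35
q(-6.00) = -864.30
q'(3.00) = 92.03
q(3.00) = 92.76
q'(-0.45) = 5.35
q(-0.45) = 0.75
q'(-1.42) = 28.57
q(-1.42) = -14.01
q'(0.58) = 3.56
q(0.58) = 3.32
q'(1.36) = 17.88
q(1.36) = 10.80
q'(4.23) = 186.83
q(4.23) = 260.82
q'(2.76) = 77.45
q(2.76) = 72.45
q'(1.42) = 19.54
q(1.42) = 11.92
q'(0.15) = 1.44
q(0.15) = 2.39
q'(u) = 11.1*u^2 - 3.18*u + 1.67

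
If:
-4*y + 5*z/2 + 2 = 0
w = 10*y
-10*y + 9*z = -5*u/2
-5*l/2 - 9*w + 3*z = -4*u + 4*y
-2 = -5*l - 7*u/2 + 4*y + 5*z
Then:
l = -24924/13165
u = 6916/2633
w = 3790/2633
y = 379/2633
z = -1500/2633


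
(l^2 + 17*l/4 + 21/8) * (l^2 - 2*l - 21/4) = l^4 + 9*l^3/4 - 89*l^2/8 - 441*l/16 - 441/32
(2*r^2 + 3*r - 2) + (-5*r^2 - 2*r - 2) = -3*r^2 + r - 4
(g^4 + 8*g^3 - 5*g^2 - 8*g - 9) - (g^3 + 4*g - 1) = g^4 + 7*g^3 - 5*g^2 - 12*g - 8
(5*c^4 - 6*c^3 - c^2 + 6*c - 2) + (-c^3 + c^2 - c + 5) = 5*c^4 - 7*c^3 + 5*c + 3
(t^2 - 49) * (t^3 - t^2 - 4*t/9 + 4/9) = t^5 - t^4 - 445*t^3/9 + 445*t^2/9 + 196*t/9 - 196/9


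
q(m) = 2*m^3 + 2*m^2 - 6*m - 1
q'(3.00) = 60.00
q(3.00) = 53.00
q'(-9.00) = 444.00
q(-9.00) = -1243.00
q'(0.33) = -4.03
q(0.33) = -2.69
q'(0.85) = 1.74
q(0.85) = -3.43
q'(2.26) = 33.69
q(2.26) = 18.74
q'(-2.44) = 19.96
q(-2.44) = -3.51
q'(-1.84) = 6.95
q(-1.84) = 4.35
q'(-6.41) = 214.89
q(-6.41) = -407.11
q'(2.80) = 52.24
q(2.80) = 41.78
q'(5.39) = 189.87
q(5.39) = 337.95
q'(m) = 6*m^2 + 4*m - 6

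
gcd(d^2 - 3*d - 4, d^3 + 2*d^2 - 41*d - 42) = d + 1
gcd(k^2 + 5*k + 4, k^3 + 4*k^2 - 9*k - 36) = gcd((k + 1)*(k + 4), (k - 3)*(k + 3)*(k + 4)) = k + 4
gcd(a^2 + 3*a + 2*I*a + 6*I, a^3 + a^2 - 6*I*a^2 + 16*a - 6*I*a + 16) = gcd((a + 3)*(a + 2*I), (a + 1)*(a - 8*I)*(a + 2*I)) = a + 2*I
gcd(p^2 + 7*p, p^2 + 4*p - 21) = p + 7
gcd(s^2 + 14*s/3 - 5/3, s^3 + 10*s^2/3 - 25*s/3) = s + 5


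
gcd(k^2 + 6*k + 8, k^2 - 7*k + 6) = 1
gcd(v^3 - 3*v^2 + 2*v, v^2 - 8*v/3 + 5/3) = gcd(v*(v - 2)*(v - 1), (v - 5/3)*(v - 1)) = v - 1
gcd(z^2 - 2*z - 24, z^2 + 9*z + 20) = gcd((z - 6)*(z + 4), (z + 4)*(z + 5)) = z + 4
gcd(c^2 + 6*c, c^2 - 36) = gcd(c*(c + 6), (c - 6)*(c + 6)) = c + 6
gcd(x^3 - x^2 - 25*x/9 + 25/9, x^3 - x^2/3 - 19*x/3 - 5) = x + 5/3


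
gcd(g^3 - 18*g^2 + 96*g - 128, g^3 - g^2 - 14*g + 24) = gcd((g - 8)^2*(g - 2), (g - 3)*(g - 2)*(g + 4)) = g - 2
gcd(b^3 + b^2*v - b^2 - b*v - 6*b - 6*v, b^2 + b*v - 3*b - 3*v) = b^2 + b*v - 3*b - 3*v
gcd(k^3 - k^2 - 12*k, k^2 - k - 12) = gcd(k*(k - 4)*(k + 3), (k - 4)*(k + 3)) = k^2 - k - 12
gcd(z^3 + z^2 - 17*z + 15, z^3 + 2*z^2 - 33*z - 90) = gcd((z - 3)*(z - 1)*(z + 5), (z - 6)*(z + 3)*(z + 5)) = z + 5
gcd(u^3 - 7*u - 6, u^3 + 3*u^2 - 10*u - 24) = u^2 - u - 6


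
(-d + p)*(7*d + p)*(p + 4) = -7*d^2*p - 28*d^2 + 6*d*p^2 + 24*d*p + p^3 + 4*p^2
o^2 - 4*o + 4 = (o - 2)^2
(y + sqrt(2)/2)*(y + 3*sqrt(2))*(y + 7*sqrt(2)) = y^3 + 21*sqrt(2)*y^2/2 + 52*y + 21*sqrt(2)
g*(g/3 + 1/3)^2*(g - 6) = g^4/9 - 4*g^3/9 - 11*g^2/9 - 2*g/3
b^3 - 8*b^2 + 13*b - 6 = (b - 6)*(b - 1)^2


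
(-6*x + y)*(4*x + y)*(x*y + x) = -24*x^3*y - 24*x^3 - 2*x^2*y^2 - 2*x^2*y + x*y^3 + x*y^2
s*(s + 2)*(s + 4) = s^3 + 6*s^2 + 8*s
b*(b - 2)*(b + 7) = b^3 + 5*b^2 - 14*b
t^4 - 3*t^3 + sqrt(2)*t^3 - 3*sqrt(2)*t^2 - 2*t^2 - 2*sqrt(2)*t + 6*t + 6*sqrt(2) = (t - 3)*(t - sqrt(2))*(t + sqrt(2))^2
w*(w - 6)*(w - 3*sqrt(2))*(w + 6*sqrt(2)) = w^4 - 6*w^3 + 3*sqrt(2)*w^3 - 36*w^2 - 18*sqrt(2)*w^2 + 216*w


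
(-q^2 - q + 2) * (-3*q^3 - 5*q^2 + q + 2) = 3*q^5 + 8*q^4 - 2*q^3 - 13*q^2 + 4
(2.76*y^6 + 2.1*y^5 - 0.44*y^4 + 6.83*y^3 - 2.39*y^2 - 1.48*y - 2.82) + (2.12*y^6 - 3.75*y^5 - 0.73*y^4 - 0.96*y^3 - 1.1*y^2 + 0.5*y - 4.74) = 4.88*y^6 - 1.65*y^5 - 1.17*y^4 + 5.87*y^3 - 3.49*y^2 - 0.98*y - 7.56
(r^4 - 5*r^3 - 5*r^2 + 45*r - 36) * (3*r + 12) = 3*r^5 - 3*r^4 - 75*r^3 + 75*r^2 + 432*r - 432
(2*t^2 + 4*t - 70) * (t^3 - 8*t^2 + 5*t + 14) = 2*t^5 - 12*t^4 - 92*t^3 + 608*t^2 - 294*t - 980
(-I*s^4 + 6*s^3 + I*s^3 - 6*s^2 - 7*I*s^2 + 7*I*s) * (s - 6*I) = -I*s^5 + I*s^4 - 43*I*s^3 - 42*s^2 + 43*I*s^2 + 42*s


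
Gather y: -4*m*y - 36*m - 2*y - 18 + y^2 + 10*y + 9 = -36*m + y^2 + y*(8 - 4*m) - 9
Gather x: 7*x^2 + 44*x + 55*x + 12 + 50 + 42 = 7*x^2 + 99*x + 104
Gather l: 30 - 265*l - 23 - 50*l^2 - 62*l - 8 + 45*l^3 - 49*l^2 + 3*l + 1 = 45*l^3 - 99*l^2 - 324*l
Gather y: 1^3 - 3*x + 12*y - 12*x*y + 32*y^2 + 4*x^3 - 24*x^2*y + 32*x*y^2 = 4*x^3 - 3*x + y^2*(32*x + 32) + y*(-24*x^2 - 12*x + 12) + 1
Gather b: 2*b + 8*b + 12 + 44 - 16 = 10*b + 40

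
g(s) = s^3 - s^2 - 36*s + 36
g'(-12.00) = 420.00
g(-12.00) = -1404.00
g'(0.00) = -36.00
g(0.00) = 36.00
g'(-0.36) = -34.89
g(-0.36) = 48.78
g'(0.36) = -36.33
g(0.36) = 22.96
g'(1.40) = -32.92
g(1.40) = -13.62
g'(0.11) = -36.18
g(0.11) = 32.03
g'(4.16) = 7.60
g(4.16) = -59.07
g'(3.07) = -13.87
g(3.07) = -55.01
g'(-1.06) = -30.51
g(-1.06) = 71.85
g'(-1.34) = -27.93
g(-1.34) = 80.04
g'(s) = 3*s^2 - 2*s - 36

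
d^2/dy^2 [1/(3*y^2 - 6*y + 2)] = 6*(-3*y^2 + 6*y + 12*(y - 1)^2 - 2)/(3*y^2 - 6*y + 2)^3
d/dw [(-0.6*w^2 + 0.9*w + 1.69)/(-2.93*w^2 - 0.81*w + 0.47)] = (3.123*w^2 + 9.3394*w + 1.7919)/(8.5849*w^4 + 4.7466*w^3 - 2.0981*w^2 - 0.7614*w + 0.2209)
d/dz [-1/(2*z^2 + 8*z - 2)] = (z + 2)/(z^2 + 4*z - 1)^2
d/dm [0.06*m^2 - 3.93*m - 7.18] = 0.12*m - 3.93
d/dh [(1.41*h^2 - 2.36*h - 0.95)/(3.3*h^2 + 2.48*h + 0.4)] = (11.2848*h^2 + 7.398*h + 1.412)/(10.89*h^4 + 16.368*h^3 + 8.7904*h^2 + 1.984*h + 0.16)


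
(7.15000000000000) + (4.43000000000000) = 11.5800000000000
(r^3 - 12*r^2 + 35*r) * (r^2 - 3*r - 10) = r^5 - 15*r^4 + 61*r^3 + 15*r^2 - 350*r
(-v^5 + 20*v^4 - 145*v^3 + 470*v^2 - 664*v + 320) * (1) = -v^5 + 20*v^4 - 145*v^3 + 470*v^2 - 664*v + 320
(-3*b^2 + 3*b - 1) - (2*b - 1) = -3*b^2 + b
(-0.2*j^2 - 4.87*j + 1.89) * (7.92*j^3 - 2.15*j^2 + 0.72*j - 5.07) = -1.584*j^5 - 38.1404*j^4 + 25.2953*j^3 - 6.5559*j^2 + 26.0517*j - 9.5823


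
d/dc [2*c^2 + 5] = 4*c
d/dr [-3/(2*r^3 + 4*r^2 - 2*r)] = 3*(3*r^2 + 4*r - 1)/(2*r^2*(r^2 + 2*r - 1)^2)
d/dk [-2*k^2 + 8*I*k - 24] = -4*k + 8*I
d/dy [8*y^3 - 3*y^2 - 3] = 6*y*(4*y - 1)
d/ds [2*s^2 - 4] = 4*s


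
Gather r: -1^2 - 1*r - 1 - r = -2*r - 2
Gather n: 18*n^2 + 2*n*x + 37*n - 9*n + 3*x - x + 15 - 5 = 18*n^2 + n*(2*x + 28) + 2*x + 10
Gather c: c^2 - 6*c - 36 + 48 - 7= c^2 - 6*c + 5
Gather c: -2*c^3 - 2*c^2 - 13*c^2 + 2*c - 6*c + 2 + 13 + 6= -2*c^3 - 15*c^2 - 4*c + 21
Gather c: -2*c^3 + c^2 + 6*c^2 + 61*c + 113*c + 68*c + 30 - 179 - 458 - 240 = -2*c^3 + 7*c^2 + 242*c - 847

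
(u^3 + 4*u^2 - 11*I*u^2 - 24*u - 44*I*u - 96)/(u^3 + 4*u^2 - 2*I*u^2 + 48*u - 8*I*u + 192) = (u - 3*I)/(u + 6*I)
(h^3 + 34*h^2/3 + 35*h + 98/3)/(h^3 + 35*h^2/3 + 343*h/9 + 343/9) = 3*(h + 2)/(3*h + 7)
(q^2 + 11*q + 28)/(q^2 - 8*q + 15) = (q^2 + 11*q + 28)/(q^2 - 8*q + 15)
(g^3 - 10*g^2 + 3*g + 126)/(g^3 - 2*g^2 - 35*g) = (g^2 - 3*g - 18)/(g*(g + 5))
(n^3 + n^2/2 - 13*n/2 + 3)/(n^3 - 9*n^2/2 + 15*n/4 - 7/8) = 4*(n^2 + n - 6)/(4*n^2 - 16*n + 7)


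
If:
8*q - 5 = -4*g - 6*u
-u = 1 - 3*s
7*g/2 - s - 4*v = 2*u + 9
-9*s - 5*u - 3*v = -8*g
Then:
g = 75*v/28 + 29/4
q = -687*v/224 - 261/32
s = 43*v/56 + 21/8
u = 129*v/56 + 55/8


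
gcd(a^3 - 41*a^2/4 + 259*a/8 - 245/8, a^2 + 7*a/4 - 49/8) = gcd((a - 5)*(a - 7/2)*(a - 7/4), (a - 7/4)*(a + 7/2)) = a - 7/4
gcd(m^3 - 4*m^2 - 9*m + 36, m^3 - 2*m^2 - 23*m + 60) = m^2 - 7*m + 12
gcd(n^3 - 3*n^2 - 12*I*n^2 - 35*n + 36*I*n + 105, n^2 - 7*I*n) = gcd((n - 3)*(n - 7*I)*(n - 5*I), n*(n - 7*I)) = n - 7*I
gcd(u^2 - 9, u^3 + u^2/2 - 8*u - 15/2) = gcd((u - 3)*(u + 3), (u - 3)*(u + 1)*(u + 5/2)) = u - 3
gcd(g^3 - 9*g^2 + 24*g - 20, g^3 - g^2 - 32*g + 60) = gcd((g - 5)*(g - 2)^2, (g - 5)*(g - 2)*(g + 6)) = g^2 - 7*g + 10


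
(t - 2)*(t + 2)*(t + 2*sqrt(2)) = t^3 + 2*sqrt(2)*t^2 - 4*t - 8*sqrt(2)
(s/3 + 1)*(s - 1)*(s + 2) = s^3/3 + 4*s^2/3 + s/3 - 2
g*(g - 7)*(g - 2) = g^3 - 9*g^2 + 14*g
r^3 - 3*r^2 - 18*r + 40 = (r - 5)*(r - 2)*(r + 4)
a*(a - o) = a^2 - a*o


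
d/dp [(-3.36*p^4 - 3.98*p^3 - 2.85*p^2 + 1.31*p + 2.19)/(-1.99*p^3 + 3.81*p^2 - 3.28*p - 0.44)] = (6.6864*p^6 - 25.6032*p^5 + 12.2271*p^4 + 37.2362*p^3 + 22.6848*p^2 - 14.1798*p + 6.6068)/(3.9601*p^6 - 15.1638*p^5 + 27.5705*p^4 - 23.2424*p^3 + 7.4056*p^2 + 2.8864*p + 0.1936)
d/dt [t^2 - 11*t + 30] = 2*t - 11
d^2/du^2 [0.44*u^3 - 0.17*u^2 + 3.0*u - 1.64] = 2.64*u - 0.34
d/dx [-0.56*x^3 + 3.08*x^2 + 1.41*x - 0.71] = -1.68*x^2 + 6.16*x + 1.41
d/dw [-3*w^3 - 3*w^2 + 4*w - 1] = -9*w^2 - 6*w + 4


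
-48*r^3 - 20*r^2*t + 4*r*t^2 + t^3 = (-4*r + t)*(2*r + t)*(6*r + t)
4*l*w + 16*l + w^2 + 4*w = (4*l + w)*(w + 4)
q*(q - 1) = q^2 - q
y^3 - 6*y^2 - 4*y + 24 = (y - 6)*(y - 2)*(y + 2)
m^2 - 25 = (m - 5)*(m + 5)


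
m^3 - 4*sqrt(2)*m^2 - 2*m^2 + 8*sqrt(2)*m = m*(m - 2)*(m - 4*sqrt(2))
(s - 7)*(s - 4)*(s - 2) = s^3 - 13*s^2 + 50*s - 56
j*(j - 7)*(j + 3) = j^3 - 4*j^2 - 21*j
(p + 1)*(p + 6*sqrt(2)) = p^2 + p + 6*sqrt(2)*p + 6*sqrt(2)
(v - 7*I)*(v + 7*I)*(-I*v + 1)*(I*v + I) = v^4 + v^3 + I*v^3 + 49*v^2 + I*v^2 + 49*v + 49*I*v + 49*I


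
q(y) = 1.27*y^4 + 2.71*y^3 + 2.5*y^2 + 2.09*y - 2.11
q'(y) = 5.08*y^3 + 8.13*y^2 + 5.0*y + 2.09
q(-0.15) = -2.38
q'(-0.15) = 1.51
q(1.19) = 11.03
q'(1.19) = 28.11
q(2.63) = 130.74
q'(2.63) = 163.89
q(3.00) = 202.70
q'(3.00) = 227.42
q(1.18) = 10.75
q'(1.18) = 27.66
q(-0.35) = -2.63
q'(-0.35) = 1.12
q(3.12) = 231.40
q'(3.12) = 251.12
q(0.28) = -1.26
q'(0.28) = 4.24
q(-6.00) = 1135.91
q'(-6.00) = -832.51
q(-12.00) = 21984.65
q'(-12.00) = -7665.43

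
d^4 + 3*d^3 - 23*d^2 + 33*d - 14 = (d - 2)*(d - 1)^2*(d + 7)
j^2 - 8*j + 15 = (j - 5)*(j - 3)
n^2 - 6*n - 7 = (n - 7)*(n + 1)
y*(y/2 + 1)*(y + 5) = y^3/2 + 7*y^2/2 + 5*y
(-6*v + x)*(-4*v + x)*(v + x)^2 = 24*v^4 + 38*v^3*x + 5*v^2*x^2 - 8*v*x^3 + x^4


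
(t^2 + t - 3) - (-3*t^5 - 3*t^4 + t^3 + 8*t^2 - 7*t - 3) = 3*t^5 + 3*t^4 - t^3 - 7*t^2 + 8*t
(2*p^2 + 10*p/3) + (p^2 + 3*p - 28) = 3*p^2 + 19*p/3 - 28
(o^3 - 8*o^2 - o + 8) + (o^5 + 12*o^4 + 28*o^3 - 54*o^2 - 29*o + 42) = o^5 + 12*o^4 + 29*o^3 - 62*o^2 - 30*o + 50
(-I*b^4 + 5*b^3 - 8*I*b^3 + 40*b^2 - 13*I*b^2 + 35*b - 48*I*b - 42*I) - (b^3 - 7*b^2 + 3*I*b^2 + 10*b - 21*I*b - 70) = -I*b^4 + 4*b^3 - 8*I*b^3 + 47*b^2 - 16*I*b^2 + 25*b - 27*I*b + 70 - 42*I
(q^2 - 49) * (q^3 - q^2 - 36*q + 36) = q^5 - q^4 - 85*q^3 + 85*q^2 + 1764*q - 1764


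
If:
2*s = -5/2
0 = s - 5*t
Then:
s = -5/4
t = -1/4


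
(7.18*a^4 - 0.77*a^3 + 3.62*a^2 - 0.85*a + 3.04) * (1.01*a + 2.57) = 7.2518*a^5 + 17.6749*a^4 + 1.6773*a^3 + 8.4449*a^2 + 0.8859*a + 7.8128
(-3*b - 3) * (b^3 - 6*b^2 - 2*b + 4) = -3*b^4 + 15*b^3 + 24*b^2 - 6*b - 12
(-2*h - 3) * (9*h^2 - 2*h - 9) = -18*h^3 - 23*h^2 + 24*h + 27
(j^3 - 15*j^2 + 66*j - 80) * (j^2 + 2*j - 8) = j^5 - 13*j^4 + 28*j^3 + 172*j^2 - 688*j + 640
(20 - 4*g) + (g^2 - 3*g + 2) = g^2 - 7*g + 22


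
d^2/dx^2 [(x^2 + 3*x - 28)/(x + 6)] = -20/(x^3 + 18*x^2 + 108*x + 216)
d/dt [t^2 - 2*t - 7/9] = 2*t - 2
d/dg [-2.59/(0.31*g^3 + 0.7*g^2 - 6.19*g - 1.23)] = (2.4087*g^2 + 3.626*g - 16.0321)/(0.31*g^3 + 0.7*g^2 - 6.19*g - 1.23)^2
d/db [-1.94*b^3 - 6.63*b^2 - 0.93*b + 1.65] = -5.82*b^2 - 13.26*b - 0.93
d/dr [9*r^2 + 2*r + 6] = 18*r + 2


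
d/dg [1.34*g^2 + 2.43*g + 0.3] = 2.68*g + 2.43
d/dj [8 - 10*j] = -10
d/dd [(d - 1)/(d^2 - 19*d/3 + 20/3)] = 3*(-3*d^2 + 6*d + 1)/(9*d^4 - 114*d^3 + 481*d^2 - 760*d + 400)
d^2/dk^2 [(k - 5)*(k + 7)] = 2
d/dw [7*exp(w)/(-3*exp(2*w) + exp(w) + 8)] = (21*exp(2*w) + 56)*exp(w)/(9*exp(4*w) - 6*exp(3*w) - 47*exp(2*w) + 16*exp(w) + 64)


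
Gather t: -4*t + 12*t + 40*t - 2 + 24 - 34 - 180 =48*t - 192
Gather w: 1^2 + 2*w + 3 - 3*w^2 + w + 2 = -3*w^2 + 3*w + 6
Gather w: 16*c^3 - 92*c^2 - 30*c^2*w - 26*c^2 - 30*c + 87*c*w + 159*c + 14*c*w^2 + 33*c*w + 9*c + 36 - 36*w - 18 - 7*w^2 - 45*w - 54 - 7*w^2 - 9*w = 16*c^3 - 118*c^2 + 138*c + w^2*(14*c - 14) + w*(-30*c^2 + 120*c - 90) - 36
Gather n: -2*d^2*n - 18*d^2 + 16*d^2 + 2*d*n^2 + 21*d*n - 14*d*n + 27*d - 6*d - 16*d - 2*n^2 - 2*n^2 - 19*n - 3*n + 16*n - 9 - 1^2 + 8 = -2*d^2 + 5*d + n^2*(2*d - 4) + n*(-2*d^2 + 7*d - 6) - 2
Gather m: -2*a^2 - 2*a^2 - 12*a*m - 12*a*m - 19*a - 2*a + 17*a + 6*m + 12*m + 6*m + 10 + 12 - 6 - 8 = -4*a^2 - 4*a + m*(24 - 24*a) + 8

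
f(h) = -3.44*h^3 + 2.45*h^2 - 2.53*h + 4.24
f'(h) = -10.32*h^2 + 4.9*h - 2.53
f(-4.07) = 287.04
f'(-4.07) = -193.42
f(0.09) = 4.03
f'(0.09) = -2.17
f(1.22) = -1.45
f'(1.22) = -11.91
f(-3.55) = 198.00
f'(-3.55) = -149.98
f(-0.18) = 4.79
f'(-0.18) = -3.75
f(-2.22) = 59.57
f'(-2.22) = -64.27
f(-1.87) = 40.03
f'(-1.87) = -47.78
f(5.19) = -423.80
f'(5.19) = -255.08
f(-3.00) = 126.76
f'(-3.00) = -110.11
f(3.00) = -74.18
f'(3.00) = -80.71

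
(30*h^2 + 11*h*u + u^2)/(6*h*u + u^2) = (5*h + u)/u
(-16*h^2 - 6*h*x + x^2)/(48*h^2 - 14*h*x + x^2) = (2*h + x)/(-6*h + x)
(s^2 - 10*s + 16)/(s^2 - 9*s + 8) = (s - 2)/(s - 1)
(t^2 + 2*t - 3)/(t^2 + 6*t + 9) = (t - 1)/(t + 3)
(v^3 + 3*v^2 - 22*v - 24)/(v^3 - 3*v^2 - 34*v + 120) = (v + 1)/(v - 5)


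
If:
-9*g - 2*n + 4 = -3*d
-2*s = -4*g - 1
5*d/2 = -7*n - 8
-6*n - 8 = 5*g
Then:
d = 292/5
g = 124/5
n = -22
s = 501/10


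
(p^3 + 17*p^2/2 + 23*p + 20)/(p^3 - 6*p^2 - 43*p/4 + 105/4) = 2*(p^2 + 6*p + 8)/(2*p^2 - 17*p + 21)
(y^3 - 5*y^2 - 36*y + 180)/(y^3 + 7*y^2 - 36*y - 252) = (y - 5)/(y + 7)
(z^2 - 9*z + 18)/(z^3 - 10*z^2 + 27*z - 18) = 1/(z - 1)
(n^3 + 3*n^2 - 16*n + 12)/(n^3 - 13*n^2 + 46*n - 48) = (n^2 + 5*n - 6)/(n^2 - 11*n + 24)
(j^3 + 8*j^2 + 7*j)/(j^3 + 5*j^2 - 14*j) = (j + 1)/(j - 2)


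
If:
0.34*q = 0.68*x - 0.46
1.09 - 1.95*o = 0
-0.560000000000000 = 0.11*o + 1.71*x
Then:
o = 0.56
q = -2.08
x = -0.36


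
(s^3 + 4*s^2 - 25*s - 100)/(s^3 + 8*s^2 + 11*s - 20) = (s - 5)/(s - 1)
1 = 1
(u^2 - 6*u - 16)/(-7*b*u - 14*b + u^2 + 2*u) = (u - 8)/(-7*b + u)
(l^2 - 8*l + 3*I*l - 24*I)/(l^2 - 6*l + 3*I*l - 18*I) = (l - 8)/(l - 6)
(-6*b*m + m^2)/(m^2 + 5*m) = (-6*b + m)/(m + 5)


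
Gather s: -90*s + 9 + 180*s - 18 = 90*s - 9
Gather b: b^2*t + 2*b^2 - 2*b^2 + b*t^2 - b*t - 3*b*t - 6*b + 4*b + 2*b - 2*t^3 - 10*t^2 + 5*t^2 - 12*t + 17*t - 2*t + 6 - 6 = b^2*t + b*(t^2 - 4*t) - 2*t^3 - 5*t^2 + 3*t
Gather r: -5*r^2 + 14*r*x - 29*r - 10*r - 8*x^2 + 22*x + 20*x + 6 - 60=-5*r^2 + r*(14*x - 39) - 8*x^2 + 42*x - 54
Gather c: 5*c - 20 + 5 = 5*c - 15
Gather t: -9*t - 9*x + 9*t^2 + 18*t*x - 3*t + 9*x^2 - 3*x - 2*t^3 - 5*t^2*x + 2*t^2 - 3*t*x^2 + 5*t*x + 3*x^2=-2*t^3 + t^2*(11 - 5*x) + t*(-3*x^2 + 23*x - 12) + 12*x^2 - 12*x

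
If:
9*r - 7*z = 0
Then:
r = 7*z/9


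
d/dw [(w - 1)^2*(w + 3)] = (w - 1)*(3*w + 5)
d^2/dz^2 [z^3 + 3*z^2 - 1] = 6*z + 6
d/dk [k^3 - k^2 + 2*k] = 3*k^2 - 2*k + 2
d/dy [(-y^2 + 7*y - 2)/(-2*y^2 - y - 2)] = (15*y^2 - 4*y - 16)/(4*y^4 + 4*y^3 + 9*y^2 + 4*y + 4)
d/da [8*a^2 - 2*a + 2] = 16*a - 2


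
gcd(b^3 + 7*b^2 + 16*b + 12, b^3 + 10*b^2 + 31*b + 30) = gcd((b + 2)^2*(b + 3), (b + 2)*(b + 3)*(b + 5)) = b^2 + 5*b + 6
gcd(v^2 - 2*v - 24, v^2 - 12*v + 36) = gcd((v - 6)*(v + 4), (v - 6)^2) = v - 6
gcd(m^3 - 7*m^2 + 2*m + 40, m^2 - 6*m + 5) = m - 5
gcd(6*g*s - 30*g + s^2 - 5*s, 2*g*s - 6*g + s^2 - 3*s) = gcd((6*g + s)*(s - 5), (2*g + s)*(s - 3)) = 1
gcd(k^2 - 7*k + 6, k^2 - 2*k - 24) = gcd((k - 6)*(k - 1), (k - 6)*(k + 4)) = k - 6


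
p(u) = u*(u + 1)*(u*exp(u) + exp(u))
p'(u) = u*(u + 1)*(u*exp(u) + 2*exp(u)) + u*(u*exp(u) + exp(u)) + (u + 1)*(u*exp(u) + exp(u)) = (u + 1)*(u*(u + 2) + 2*u + 1)*exp(u)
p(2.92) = 831.95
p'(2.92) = 1541.32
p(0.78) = 5.39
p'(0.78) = 18.36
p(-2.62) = -0.50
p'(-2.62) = 0.31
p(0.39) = 1.11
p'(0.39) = 5.57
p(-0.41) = -0.09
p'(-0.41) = -0.18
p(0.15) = 0.23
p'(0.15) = 2.17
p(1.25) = 22.09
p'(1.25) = 59.39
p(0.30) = 0.68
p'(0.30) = 4.02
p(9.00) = 7292775.53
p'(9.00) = 9561639.03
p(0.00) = 0.00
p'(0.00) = 1.00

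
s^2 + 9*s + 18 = (s + 3)*(s + 6)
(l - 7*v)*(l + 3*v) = l^2 - 4*l*v - 21*v^2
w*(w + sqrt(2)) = w^2 + sqrt(2)*w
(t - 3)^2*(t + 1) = t^3 - 5*t^2 + 3*t + 9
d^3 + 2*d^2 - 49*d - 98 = (d - 7)*(d + 2)*(d + 7)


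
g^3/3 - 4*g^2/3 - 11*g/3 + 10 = (g/3 + 1)*(g - 5)*(g - 2)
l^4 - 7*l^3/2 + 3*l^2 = l^2*(l - 2)*(l - 3/2)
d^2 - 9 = (d - 3)*(d + 3)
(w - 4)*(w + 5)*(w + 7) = w^3 + 8*w^2 - 13*w - 140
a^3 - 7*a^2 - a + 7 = (a - 7)*(a - 1)*(a + 1)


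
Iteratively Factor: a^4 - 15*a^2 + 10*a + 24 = (a - 2)*(a^3 + 2*a^2 - 11*a - 12) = (a - 3)*(a - 2)*(a^2 + 5*a + 4) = (a - 3)*(a - 2)*(a + 1)*(a + 4)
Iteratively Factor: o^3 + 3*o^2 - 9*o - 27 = (o - 3)*(o^2 + 6*o + 9) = (o - 3)*(o + 3)*(o + 3)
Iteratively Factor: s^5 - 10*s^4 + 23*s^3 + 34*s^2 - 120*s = (s - 4)*(s^4 - 6*s^3 - s^2 + 30*s) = (s - 5)*(s - 4)*(s^3 - s^2 - 6*s) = (s - 5)*(s - 4)*(s + 2)*(s^2 - 3*s) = s*(s - 5)*(s - 4)*(s + 2)*(s - 3)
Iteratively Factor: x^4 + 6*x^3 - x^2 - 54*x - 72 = (x + 3)*(x^3 + 3*x^2 - 10*x - 24) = (x + 2)*(x + 3)*(x^2 + x - 12) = (x + 2)*(x + 3)*(x + 4)*(x - 3)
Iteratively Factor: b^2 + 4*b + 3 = (b + 3)*(b + 1)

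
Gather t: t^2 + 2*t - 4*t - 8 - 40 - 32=t^2 - 2*t - 80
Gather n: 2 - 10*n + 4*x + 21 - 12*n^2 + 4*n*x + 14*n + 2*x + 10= -12*n^2 + n*(4*x + 4) + 6*x + 33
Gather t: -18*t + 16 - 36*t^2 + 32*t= -36*t^2 + 14*t + 16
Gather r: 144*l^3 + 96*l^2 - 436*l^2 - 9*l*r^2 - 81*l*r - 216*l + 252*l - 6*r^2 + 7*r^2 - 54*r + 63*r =144*l^3 - 340*l^2 + 36*l + r^2*(1 - 9*l) + r*(9 - 81*l)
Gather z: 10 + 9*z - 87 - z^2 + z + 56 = -z^2 + 10*z - 21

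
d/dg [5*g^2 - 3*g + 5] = 10*g - 3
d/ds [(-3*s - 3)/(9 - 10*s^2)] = 3*(10*s^2 - 20*s*(s + 1) - 9)/(10*s^2 - 9)^2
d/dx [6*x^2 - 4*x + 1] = 12*x - 4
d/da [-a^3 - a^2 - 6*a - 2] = -3*a^2 - 2*a - 6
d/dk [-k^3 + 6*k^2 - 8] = 3*k*(4 - k)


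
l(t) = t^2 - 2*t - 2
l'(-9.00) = -20.00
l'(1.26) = 0.52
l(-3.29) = 15.40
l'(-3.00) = -8.00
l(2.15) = -1.68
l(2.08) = -1.83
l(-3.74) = 19.47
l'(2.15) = 2.30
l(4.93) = 12.44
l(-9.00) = 97.00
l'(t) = 2*t - 2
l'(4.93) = 7.86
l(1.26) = -2.93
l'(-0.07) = -2.14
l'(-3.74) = -9.48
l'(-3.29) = -8.58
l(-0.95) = 0.80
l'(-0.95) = -3.90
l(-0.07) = -1.86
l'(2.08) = 2.16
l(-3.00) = 13.00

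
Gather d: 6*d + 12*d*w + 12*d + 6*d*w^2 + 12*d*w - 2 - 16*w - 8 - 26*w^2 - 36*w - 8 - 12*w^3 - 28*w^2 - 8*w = d*(6*w^2 + 24*w + 18) - 12*w^3 - 54*w^2 - 60*w - 18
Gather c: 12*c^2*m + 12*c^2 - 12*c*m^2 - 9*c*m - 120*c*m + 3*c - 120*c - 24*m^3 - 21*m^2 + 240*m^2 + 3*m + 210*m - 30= c^2*(12*m + 12) + c*(-12*m^2 - 129*m - 117) - 24*m^3 + 219*m^2 + 213*m - 30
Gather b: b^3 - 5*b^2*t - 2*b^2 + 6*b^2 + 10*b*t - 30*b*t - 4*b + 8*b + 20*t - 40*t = b^3 + b^2*(4 - 5*t) + b*(4 - 20*t) - 20*t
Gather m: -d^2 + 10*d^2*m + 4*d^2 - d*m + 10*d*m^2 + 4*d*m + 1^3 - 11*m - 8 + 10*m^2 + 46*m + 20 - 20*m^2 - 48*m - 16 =3*d^2 + m^2*(10*d - 10) + m*(10*d^2 + 3*d - 13) - 3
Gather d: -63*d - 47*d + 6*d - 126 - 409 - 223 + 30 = -104*d - 728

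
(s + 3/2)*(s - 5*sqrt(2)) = s^2 - 5*sqrt(2)*s + 3*s/2 - 15*sqrt(2)/2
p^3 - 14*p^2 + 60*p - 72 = (p - 6)^2*(p - 2)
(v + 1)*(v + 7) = v^2 + 8*v + 7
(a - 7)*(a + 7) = a^2 - 49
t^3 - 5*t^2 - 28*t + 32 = (t - 8)*(t - 1)*(t + 4)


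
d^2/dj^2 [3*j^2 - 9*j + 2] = 6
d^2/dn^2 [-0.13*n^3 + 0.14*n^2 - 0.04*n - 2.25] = 0.28 - 0.78*n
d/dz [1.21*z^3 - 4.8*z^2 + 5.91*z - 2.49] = 3.63*z^2 - 9.6*z + 5.91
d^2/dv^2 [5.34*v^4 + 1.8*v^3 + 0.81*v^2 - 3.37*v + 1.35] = 64.08*v^2 + 10.8*v + 1.62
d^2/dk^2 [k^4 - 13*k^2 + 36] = 12*k^2 - 26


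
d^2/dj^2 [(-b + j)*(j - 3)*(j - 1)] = -2*b + 6*j - 8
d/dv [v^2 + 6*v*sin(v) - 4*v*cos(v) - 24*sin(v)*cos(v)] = 4*v*sin(v) + 6*v*cos(v) + 2*v + 6*sin(v) - 4*cos(v) - 24*cos(2*v)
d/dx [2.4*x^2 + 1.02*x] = 4.8*x + 1.02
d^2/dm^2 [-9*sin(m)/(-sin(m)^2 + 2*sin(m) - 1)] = 9*(sin(m) + 4)*cos(m)^2/(sin(m) - 1)^4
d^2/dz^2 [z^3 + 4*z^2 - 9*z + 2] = 6*z + 8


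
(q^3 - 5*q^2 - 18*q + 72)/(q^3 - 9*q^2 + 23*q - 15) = (q^2 - 2*q - 24)/(q^2 - 6*q + 5)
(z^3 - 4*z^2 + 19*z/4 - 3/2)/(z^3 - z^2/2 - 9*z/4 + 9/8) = 2*(z - 2)/(2*z + 3)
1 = 1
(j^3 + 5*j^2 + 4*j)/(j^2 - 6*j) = (j^2 + 5*j + 4)/(j - 6)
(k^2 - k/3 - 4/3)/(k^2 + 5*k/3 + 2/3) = (3*k - 4)/(3*k + 2)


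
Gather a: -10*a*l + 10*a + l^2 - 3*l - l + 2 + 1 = a*(10 - 10*l) + l^2 - 4*l + 3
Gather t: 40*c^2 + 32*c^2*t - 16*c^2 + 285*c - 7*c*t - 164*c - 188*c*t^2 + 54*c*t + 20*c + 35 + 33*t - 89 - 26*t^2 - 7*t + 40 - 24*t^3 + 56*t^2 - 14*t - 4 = 24*c^2 + 141*c - 24*t^3 + t^2*(30 - 188*c) + t*(32*c^2 + 47*c + 12) - 18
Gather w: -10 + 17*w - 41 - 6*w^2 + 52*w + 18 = -6*w^2 + 69*w - 33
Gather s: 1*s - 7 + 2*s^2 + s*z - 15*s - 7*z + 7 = 2*s^2 + s*(z - 14) - 7*z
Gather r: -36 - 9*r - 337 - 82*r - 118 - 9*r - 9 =-100*r - 500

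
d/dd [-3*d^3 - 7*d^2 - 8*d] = -9*d^2 - 14*d - 8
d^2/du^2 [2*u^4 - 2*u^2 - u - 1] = 24*u^2 - 4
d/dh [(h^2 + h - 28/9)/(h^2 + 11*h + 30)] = 2*(45*h^2 + 298*h + 289)/(9*(h^4 + 22*h^3 + 181*h^2 + 660*h + 900))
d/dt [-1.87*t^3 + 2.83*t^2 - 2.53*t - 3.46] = -5.61*t^2 + 5.66*t - 2.53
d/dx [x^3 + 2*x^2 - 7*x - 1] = 3*x^2 + 4*x - 7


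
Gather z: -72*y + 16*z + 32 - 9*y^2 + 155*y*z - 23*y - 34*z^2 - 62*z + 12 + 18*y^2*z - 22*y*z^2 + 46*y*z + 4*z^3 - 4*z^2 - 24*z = -9*y^2 - 95*y + 4*z^3 + z^2*(-22*y - 38) + z*(18*y^2 + 201*y - 70) + 44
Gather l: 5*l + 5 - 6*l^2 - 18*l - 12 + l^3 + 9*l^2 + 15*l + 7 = l^3 + 3*l^2 + 2*l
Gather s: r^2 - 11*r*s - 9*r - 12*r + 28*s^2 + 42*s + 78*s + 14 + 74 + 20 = r^2 - 21*r + 28*s^2 + s*(120 - 11*r) + 108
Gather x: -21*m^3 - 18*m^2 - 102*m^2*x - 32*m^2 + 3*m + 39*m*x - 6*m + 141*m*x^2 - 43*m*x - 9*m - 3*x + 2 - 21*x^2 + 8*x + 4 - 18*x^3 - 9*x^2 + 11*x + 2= -21*m^3 - 50*m^2 - 12*m - 18*x^3 + x^2*(141*m - 30) + x*(-102*m^2 - 4*m + 16) + 8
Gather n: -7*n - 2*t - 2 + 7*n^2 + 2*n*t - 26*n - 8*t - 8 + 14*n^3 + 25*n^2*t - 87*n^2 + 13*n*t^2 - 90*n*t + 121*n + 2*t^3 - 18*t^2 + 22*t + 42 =14*n^3 + n^2*(25*t - 80) + n*(13*t^2 - 88*t + 88) + 2*t^3 - 18*t^2 + 12*t + 32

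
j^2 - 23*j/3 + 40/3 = (j - 5)*(j - 8/3)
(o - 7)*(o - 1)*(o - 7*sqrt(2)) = o^3 - 7*sqrt(2)*o^2 - 8*o^2 + 7*o + 56*sqrt(2)*o - 49*sqrt(2)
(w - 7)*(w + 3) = w^2 - 4*w - 21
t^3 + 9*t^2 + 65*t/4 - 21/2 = (t - 1/2)*(t + 7/2)*(t + 6)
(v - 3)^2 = v^2 - 6*v + 9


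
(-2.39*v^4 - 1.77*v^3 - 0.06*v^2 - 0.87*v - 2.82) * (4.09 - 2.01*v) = 4.8039*v^5 - 6.2174*v^4 - 7.1187*v^3 + 1.5033*v^2 + 2.1099*v - 11.5338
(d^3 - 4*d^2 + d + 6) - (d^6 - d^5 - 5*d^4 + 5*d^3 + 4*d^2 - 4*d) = -d^6 + d^5 + 5*d^4 - 4*d^3 - 8*d^2 + 5*d + 6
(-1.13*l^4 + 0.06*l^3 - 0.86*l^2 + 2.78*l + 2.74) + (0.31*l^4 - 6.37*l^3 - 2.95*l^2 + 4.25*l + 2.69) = -0.82*l^4 - 6.31*l^3 - 3.81*l^2 + 7.03*l + 5.43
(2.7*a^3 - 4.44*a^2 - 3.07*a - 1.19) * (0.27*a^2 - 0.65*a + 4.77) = 0.729*a^5 - 2.9538*a^4 + 14.9361*a^3 - 19.5046*a^2 - 13.8704*a - 5.6763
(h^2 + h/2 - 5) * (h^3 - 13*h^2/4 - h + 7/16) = h^5 - 11*h^4/4 - 61*h^3/8 + 259*h^2/16 + 167*h/32 - 35/16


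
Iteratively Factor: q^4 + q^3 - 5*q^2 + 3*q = (q - 1)*(q^3 + 2*q^2 - 3*q) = q*(q - 1)*(q^2 + 2*q - 3) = q*(q - 1)^2*(q + 3)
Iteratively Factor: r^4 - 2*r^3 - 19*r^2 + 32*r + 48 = (r + 1)*(r^3 - 3*r^2 - 16*r + 48) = (r - 3)*(r + 1)*(r^2 - 16) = (r - 3)*(r + 1)*(r + 4)*(r - 4)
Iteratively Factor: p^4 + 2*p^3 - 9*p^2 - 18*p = (p - 3)*(p^3 + 5*p^2 + 6*p) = (p - 3)*(p + 3)*(p^2 + 2*p) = p*(p - 3)*(p + 3)*(p + 2)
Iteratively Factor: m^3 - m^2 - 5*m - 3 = (m + 1)*(m^2 - 2*m - 3) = (m + 1)^2*(m - 3)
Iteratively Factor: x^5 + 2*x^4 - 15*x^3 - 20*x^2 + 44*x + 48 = (x + 4)*(x^4 - 2*x^3 - 7*x^2 + 8*x + 12) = (x - 3)*(x + 4)*(x^3 + x^2 - 4*x - 4) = (x - 3)*(x - 2)*(x + 4)*(x^2 + 3*x + 2) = (x - 3)*(x - 2)*(x + 1)*(x + 4)*(x + 2)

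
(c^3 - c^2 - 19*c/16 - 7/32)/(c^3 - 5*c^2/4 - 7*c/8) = (c + 1/4)/c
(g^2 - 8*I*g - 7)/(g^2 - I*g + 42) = (g - I)/(g + 6*I)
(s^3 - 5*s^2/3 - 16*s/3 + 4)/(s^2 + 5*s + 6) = (s^2 - 11*s/3 + 2)/(s + 3)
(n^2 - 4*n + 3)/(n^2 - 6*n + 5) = (n - 3)/(n - 5)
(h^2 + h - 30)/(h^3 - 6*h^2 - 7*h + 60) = (h + 6)/(h^2 - h - 12)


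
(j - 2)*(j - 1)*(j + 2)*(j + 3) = j^4 + 2*j^3 - 7*j^2 - 8*j + 12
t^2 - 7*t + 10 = (t - 5)*(t - 2)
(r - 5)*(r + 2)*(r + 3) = r^3 - 19*r - 30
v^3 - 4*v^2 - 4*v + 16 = (v - 4)*(v - 2)*(v + 2)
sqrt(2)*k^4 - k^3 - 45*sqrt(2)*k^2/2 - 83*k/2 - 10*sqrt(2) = (k - 4*sqrt(2))*(k + sqrt(2)/2)*(k + 5*sqrt(2)/2)*(sqrt(2)*k + 1)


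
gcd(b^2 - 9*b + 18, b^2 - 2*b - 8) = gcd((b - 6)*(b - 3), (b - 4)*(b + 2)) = 1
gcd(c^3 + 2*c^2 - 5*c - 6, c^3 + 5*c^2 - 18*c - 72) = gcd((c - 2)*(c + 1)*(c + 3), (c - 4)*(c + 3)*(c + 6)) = c + 3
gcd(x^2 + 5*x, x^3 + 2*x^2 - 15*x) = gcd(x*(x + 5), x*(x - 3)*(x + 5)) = x^2 + 5*x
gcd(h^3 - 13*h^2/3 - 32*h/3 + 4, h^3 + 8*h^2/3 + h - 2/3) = h^2 + 5*h/3 - 2/3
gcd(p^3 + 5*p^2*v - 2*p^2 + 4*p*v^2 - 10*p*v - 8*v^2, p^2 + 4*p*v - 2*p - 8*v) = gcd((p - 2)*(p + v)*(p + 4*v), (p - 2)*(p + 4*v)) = p^2 + 4*p*v - 2*p - 8*v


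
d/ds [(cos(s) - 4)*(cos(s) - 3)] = (7 - 2*cos(s))*sin(s)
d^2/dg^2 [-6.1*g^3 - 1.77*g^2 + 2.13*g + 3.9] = -36.6*g - 3.54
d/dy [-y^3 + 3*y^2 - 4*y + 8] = -3*y^2 + 6*y - 4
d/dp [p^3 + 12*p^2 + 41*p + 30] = 3*p^2 + 24*p + 41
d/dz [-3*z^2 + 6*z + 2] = 6 - 6*z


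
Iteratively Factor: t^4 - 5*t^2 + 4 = (t + 1)*(t^3 - t^2 - 4*t + 4) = (t - 1)*(t + 1)*(t^2 - 4) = (t - 1)*(t + 1)*(t + 2)*(t - 2)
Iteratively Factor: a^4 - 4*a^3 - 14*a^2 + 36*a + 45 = (a + 3)*(a^3 - 7*a^2 + 7*a + 15) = (a - 5)*(a + 3)*(a^2 - 2*a - 3) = (a - 5)*(a + 1)*(a + 3)*(a - 3)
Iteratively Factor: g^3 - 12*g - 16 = (g + 2)*(g^2 - 2*g - 8) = (g + 2)^2*(g - 4)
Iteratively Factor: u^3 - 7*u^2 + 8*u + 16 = (u - 4)*(u^2 - 3*u - 4) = (u - 4)*(u + 1)*(u - 4)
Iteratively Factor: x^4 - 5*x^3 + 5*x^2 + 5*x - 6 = (x - 1)*(x^3 - 4*x^2 + x + 6) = (x - 3)*(x - 1)*(x^2 - x - 2) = (x - 3)*(x - 2)*(x - 1)*(x + 1)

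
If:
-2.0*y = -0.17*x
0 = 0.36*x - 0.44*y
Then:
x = 0.00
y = 0.00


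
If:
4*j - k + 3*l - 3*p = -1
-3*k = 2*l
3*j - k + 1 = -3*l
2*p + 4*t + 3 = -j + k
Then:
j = -132*t/37 - 93/37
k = -72*t/37 - 44/37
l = 108*t/37 + 66/37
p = -44*t/37 - 31/37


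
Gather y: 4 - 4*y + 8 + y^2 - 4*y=y^2 - 8*y + 12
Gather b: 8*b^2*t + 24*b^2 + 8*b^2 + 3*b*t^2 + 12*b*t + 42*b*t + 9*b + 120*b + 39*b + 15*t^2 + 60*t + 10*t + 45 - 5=b^2*(8*t + 32) + b*(3*t^2 + 54*t + 168) + 15*t^2 + 70*t + 40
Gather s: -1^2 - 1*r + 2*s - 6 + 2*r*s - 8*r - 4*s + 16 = -9*r + s*(2*r - 2) + 9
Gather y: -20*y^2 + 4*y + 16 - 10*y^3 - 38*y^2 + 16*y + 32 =-10*y^3 - 58*y^2 + 20*y + 48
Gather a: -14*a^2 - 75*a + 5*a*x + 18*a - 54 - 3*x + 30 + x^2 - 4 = -14*a^2 + a*(5*x - 57) + x^2 - 3*x - 28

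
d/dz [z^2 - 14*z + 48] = 2*z - 14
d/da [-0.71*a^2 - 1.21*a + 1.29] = -1.42*a - 1.21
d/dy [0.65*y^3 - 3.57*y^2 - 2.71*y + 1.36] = 1.95*y^2 - 7.14*y - 2.71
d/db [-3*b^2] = -6*b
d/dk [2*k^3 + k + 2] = 6*k^2 + 1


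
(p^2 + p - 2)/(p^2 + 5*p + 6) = (p - 1)/(p + 3)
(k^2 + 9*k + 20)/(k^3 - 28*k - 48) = (k + 5)/(k^2 - 4*k - 12)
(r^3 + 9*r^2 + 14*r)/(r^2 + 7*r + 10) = r*(r + 7)/(r + 5)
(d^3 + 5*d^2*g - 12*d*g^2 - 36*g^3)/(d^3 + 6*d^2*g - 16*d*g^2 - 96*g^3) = (d^2 - d*g - 6*g^2)/(d^2 - 16*g^2)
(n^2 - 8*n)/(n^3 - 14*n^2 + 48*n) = 1/(n - 6)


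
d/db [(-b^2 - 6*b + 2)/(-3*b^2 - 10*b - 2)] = 8*(-b^2 + 2*b + 4)/(9*b^4 + 60*b^3 + 112*b^2 + 40*b + 4)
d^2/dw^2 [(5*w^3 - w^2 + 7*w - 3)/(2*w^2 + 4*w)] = (29*w^3 - 9*w^2 - 18*w - 12)/(w^3*(w^3 + 6*w^2 + 12*w + 8))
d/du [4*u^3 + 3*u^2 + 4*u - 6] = 12*u^2 + 6*u + 4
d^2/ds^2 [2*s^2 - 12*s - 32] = 4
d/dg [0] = 0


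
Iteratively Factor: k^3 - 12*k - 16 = (k + 2)*(k^2 - 2*k - 8) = (k - 4)*(k + 2)*(k + 2)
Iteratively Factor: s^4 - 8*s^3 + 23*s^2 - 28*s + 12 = (s - 3)*(s^3 - 5*s^2 + 8*s - 4) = (s - 3)*(s - 2)*(s^2 - 3*s + 2) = (s - 3)*(s - 2)*(s - 1)*(s - 2)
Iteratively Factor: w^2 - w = (w - 1)*(w)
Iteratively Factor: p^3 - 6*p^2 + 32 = (p - 4)*(p^2 - 2*p - 8) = (p - 4)^2*(p + 2)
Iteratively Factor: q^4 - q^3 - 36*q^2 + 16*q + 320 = (q + 4)*(q^3 - 5*q^2 - 16*q + 80) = (q - 5)*(q + 4)*(q^2 - 16) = (q - 5)*(q + 4)^2*(q - 4)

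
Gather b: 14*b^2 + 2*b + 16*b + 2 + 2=14*b^2 + 18*b + 4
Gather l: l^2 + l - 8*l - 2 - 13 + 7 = l^2 - 7*l - 8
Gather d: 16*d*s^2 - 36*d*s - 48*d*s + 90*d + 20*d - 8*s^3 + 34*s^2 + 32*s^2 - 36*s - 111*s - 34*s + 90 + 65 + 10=d*(16*s^2 - 84*s + 110) - 8*s^3 + 66*s^2 - 181*s + 165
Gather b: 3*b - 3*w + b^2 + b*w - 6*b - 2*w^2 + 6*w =b^2 + b*(w - 3) - 2*w^2 + 3*w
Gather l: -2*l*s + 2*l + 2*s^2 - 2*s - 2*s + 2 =l*(2 - 2*s) + 2*s^2 - 4*s + 2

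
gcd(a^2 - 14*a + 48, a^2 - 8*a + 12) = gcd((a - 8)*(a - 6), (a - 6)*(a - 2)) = a - 6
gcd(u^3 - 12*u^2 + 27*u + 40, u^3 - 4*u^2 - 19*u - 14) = u + 1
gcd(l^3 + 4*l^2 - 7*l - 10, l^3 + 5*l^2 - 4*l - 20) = l^2 + 3*l - 10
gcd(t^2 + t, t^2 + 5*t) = t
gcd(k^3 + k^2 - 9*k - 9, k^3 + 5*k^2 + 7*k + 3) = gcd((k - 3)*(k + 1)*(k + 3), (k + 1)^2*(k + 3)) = k^2 + 4*k + 3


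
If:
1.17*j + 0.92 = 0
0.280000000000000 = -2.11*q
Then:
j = -0.79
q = -0.13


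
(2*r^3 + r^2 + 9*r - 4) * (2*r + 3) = 4*r^4 + 8*r^3 + 21*r^2 + 19*r - 12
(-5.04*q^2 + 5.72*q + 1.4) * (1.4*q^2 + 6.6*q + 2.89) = -7.056*q^4 - 25.256*q^3 + 25.1464*q^2 + 25.7708*q + 4.046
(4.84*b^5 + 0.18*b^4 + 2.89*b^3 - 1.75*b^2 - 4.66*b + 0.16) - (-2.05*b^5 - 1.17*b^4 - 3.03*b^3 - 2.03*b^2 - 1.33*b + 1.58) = 6.89*b^5 + 1.35*b^4 + 5.92*b^3 + 0.28*b^2 - 3.33*b - 1.42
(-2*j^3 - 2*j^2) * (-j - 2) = 2*j^4 + 6*j^3 + 4*j^2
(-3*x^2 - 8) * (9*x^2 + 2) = -27*x^4 - 78*x^2 - 16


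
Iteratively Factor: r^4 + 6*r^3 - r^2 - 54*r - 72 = (r + 2)*(r^3 + 4*r^2 - 9*r - 36) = (r + 2)*(r + 4)*(r^2 - 9) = (r - 3)*(r + 2)*(r + 4)*(r + 3)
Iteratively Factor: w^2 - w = (w)*(w - 1)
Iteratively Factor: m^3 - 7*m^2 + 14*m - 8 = (m - 4)*(m^2 - 3*m + 2) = (m - 4)*(m - 1)*(m - 2)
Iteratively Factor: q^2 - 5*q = (q)*(q - 5)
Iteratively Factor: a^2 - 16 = (a + 4)*(a - 4)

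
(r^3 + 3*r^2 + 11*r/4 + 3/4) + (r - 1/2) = r^3 + 3*r^2 + 15*r/4 + 1/4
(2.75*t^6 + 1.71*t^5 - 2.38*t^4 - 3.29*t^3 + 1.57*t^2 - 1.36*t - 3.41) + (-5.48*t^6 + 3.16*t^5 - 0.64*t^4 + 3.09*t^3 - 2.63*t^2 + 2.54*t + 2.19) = -2.73*t^6 + 4.87*t^5 - 3.02*t^4 - 0.2*t^3 - 1.06*t^2 + 1.18*t - 1.22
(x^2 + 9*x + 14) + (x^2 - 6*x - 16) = 2*x^2 + 3*x - 2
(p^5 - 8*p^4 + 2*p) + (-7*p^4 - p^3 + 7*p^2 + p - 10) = p^5 - 15*p^4 - p^3 + 7*p^2 + 3*p - 10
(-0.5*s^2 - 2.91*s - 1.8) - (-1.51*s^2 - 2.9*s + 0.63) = 1.01*s^2 - 0.0100000000000002*s - 2.43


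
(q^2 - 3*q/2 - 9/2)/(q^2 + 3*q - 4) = (2*q^2 - 3*q - 9)/(2*(q^2 + 3*q - 4))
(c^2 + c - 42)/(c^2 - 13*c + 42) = (c + 7)/(c - 7)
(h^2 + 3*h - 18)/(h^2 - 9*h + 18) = (h + 6)/(h - 6)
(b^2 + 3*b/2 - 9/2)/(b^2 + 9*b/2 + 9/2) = (2*b - 3)/(2*b + 3)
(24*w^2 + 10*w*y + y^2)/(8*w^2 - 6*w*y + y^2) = (24*w^2 + 10*w*y + y^2)/(8*w^2 - 6*w*y + y^2)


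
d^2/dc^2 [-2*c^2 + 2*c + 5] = -4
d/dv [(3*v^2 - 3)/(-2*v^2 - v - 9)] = 3*(-v^2 - 22*v - 1)/(4*v^4 + 4*v^3 + 37*v^2 + 18*v + 81)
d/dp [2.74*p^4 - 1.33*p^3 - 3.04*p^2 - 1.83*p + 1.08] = 10.96*p^3 - 3.99*p^2 - 6.08*p - 1.83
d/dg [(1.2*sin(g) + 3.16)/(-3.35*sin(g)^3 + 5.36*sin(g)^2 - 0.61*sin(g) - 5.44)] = (8.04*sin(g)^3 + 25.326*sin(g)^2 - 33.8752*sin(g) - 4.6004)*cos(g)/(11.2225*sin(g)^6 - 35.912*sin(g)^5 + 32.8166*sin(g)^4 + 29.9088*sin(g)^3 - 57.9447*sin(g)^2 + 6.6368*sin(g) + 29.5936)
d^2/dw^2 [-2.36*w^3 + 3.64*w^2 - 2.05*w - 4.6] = 7.28 - 14.16*w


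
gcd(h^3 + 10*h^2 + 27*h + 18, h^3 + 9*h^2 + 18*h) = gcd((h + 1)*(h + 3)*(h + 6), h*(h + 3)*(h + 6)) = h^2 + 9*h + 18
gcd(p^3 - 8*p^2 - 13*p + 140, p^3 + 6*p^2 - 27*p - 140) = p^2 - p - 20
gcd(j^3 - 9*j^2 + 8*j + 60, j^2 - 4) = j + 2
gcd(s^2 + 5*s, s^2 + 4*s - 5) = s + 5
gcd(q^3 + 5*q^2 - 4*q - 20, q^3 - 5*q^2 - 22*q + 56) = q - 2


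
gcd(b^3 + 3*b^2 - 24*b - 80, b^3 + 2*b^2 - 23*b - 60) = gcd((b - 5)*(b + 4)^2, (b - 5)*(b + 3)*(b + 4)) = b^2 - b - 20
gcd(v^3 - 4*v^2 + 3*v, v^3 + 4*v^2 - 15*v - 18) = v - 3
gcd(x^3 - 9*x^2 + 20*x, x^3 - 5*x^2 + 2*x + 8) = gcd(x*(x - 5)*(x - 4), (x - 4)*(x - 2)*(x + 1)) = x - 4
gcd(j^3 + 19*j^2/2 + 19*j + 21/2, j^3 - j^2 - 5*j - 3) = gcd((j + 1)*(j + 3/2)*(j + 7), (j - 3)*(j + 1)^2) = j + 1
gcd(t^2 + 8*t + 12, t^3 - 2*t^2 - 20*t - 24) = t + 2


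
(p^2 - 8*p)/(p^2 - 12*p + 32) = p/(p - 4)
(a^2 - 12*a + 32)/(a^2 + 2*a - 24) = (a - 8)/(a + 6)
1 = 1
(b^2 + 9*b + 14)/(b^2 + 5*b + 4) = (b^2 + 9*b + 14)/(b^2 + 5*b + 4)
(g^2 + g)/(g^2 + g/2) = 2*(g + 1)/(2*g + 1)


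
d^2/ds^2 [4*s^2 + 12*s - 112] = 8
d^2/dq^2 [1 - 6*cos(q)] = 6*cos(q)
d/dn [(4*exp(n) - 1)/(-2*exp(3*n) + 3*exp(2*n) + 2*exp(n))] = 2*(8*exp(3*n) - 9*exp(2*n) + 3*exp(n) + 1)*exp(-n)/(4*exp(4*n) - 12*exp(3*n) + exp(2*n) + 12*exp(n) + 4)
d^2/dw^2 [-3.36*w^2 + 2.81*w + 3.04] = -6.72000000000000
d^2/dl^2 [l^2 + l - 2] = 2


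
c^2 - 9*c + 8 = (c - 8)*(c - 1)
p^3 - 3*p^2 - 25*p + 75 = (p - 5)*(p - 3)*(p + 5)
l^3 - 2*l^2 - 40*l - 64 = (l - 8)*(l + 2)*(l + 4)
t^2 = t^2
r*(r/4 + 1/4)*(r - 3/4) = r^3/4 + r^2/16 - 3*r/16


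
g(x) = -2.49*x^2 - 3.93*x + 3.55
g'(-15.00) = 70.77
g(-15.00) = -497.75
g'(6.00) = -33.81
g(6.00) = -109.67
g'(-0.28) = -2.54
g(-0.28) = 4.46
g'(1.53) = -11.55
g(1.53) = -8.29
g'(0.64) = -7.12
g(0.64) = 0.01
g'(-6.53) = 28.59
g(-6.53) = -76.96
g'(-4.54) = 18.68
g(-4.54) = -29.93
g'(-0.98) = 0.95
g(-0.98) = 5.01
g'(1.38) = -10.80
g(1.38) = -6.62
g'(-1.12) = 1.65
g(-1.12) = 4.83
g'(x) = -4.98*x - 3.93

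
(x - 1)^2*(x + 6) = x^3 + 4*x^2 - 11*x + 6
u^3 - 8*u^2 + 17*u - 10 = (u - 5)*(u - 2)*(u - 1)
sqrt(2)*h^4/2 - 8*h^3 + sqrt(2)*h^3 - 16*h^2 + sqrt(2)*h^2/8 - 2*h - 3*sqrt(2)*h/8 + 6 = (h - 1/2)*(h + 3/2)*(h - 8*sqrt(2))*(sqrt(2)*h/2 + sqrt(2)/2)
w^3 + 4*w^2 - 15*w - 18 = (w - 3)*(w + 1)*(w + 6)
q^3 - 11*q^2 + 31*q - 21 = (q - 7)*(q - 3)*(q - 1)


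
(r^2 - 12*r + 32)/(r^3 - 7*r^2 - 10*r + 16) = (r - 4)/(r^2 + r - 2)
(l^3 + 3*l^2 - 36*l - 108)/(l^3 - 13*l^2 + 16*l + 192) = (l^2 - 36)/(l^2 - 16*l + 64)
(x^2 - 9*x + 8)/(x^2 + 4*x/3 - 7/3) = 3*(x - 8)/(3*x + 7)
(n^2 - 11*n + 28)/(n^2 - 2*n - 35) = (n - 4)/(n + 5)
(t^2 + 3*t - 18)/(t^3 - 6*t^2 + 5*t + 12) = (t + 6)/(t^2 - 3*t - 4)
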